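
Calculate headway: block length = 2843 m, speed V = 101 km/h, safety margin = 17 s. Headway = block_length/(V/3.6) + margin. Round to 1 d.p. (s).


V = 101 / 3.6 = 28.0556 m/s
Block traversal time = 2843 / 28.0556 = 101.3347 s
Headway = 101.3347 + 17
Headway = 118.3 s

118.3


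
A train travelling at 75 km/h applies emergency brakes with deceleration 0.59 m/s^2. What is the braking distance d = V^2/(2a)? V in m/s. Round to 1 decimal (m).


Convert speed: V = 75 / 3.6 = 20.8333 m/s
V^2 = 434.0278
d = 434.0278 / (2 * 0.59)
d = 434.0278 / 1.18
d = 367.8 m

367.8


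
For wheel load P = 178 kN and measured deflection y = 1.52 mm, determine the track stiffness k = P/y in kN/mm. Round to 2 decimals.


Track stiffness k = P / y
k = 178 / 1.52
k = 117.11 kN/mm

117.11


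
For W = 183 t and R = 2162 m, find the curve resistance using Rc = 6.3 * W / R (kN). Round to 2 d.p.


Rc = 6.3 * W / R
Rc = 6.3 * 183 / 2162
Rc = 1152.9 / 2162
Rc = 0.53 kN

0.53


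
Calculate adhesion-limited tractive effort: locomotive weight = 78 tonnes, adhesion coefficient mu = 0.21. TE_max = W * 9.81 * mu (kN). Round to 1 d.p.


TE_max = W * g * mu
TE_max = 78 * 9.81 * 0.21
TE_max = 765.18 * 0.21
TE_max = 160.7 kN

160.7


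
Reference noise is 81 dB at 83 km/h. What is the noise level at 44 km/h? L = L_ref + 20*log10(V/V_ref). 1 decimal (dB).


V/V_ref = 44 / 83 = 0.53012
log10(0.53012) = -0.275625
20 * -0.275625 = -5.5125
L = 81 + -5.5125 = 75.5 dB

75.5


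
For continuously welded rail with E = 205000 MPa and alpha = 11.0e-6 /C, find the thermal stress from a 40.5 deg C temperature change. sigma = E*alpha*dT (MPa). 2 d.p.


sigma = E * alpha * dT
sigma = 205000 * 11.0e-6 * 40.5
sigma = 2.255 * 40.5
sigma = 91.33 MPa

91.33


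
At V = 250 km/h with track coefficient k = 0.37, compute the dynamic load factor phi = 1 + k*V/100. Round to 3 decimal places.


phi = 1 + k * V / 100
phi = 1 + 0.37 * 250 / 100
phi = 1 + 0.925
phi = 1.925

1.925


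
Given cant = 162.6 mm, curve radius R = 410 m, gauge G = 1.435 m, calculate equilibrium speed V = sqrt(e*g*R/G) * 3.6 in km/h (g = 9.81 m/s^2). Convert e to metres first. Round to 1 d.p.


Convert cant: e = 162.6 mm = 0.1626 m
V_ms = sqrt(0.1626 * 9.81 * 410 / 1.435)
V_ms = sqrt(455.744571) = 21.3482 m/s
V = 21.3482 * 3.6 = 76.9 km/h

76.9


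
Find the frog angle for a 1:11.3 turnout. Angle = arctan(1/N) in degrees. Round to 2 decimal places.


1/N = 1/11.3 = 0.088496
angle = arctan(0.088496) = 0.088266 rad
angle = 0.088266 * 180/pi = 5.06 degrees

5.06


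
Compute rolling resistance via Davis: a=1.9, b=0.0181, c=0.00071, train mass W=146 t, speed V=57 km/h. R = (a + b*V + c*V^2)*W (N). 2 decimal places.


b*V = 0.0181 * 57 = 1.0317
c*V^2 = 0.00071 * 3249 = 2.30679
R_per_t = 1.9 + 1.0317 + 2.30679 = 5.23849 N/t
R_total = 5.23849 * 146 = 764.82 N

764.82


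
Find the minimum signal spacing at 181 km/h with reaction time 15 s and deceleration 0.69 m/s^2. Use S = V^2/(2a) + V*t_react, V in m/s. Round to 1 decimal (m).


V = 181 / 3.6 = 50.2778 m/s
Braking distance = 50.2778^2 / (2*0.69) = 1831.7789 m
Sighting distance = 50.2778 * 15 = 754.1667 m
S = 1831.7789 + 754.1667 = 2585.9 m

2585.9


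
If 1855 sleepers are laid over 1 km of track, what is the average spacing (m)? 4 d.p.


Spacing = 1000 m / number of sleepers
Spacing = 1000 / 1855
Spacing = 0.5391 m

0.5391


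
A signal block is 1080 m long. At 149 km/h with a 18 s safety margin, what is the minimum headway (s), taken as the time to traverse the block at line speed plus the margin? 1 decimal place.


V = 149 / 3.6 = 41.3889 m/s
Block traversal time = 1080 / 41.3889 = 26.094 s
Headway = 26.094 + 18
Headway = 44.1 s

44.1


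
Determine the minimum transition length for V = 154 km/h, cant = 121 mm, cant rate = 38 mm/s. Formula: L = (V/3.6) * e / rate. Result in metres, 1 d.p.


Convert speed: V = 154 / 3.6 = 42.7778 m/s
L = 42.7778 * 121 / 38
L = 5176.1111 / 38
L = 136.2 m

136.2


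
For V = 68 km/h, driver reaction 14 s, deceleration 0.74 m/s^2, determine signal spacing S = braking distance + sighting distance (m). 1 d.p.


V = 68 / 3.6 = 18.8889 m/s
Braking distance = 18.8889^2 / (2*0.74) = 241.0744 m
Sighting distance = 18.8889 * 14 = 264.4444 m
S = 241.0744 + 264.4444 = 505.5 m

505.5


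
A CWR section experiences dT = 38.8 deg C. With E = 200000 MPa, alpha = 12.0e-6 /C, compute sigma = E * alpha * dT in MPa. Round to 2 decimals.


sigma = E * alpha * dT
sigma = 200000 * 12.0e-6 * 38.8
sigma = 2.4 * 38.8
sigma = 93.12 MPa

93.12


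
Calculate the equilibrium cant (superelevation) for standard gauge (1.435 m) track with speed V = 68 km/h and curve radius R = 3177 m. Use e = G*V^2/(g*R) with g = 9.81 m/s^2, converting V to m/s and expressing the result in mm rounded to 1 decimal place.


Convert speed: V = 68 / 3.6 = 18.8889 m/s
Apply formula: e = 1.435 * 18.8889^2 / (9.81 * 3177)
e = 1.435 * 356.7901 / 31166.37
e = 0.016428 m = 16.4 mm

16.4


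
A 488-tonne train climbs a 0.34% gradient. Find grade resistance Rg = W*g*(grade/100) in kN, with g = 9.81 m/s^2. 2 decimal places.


Rg = W * 9.81 * grade / 100
Rg = 488 * 9.81 * 0.34 / 100
Rg = 4787.28 * 0.0034
Rg = 16.28 kN

16.28


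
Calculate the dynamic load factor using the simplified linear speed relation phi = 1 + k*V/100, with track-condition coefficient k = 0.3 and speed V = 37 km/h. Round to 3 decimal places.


phi = 1 + k * V / 100
phi = 1 + 0.3 * 37 / 100
phi = 1 + 0.111
phi = 1.111

1.111


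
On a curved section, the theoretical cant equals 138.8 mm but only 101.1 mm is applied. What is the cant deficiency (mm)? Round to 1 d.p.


Cant deficiency = equilibrium cant - actual cant
CD = 138.8 - 101.1
CD = 37.7 mm

37.7


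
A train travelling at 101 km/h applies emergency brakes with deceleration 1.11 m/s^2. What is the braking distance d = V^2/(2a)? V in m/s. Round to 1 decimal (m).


Convert speed: V = 101 / 3.6 = 28.0556 m/s
V^2 = 787.1142
d = 787.1142 / (2 * 1.11)
d = 787.1142 / 2.22
d = 354.6 m

354.6


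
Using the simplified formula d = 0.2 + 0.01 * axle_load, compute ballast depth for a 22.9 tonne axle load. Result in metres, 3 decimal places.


d = 0.2 + 0.01 * 22.9
d = 0.2 + 0.229
d = 0.429 m

0.429


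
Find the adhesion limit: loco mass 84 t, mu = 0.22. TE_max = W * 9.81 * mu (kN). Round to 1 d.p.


TE_max = W * g * mu
TE_max = 84 * 9.81 * 0.22
TE_max = 824.04 * 0.22
TE_max = 181.3 kN

181.3


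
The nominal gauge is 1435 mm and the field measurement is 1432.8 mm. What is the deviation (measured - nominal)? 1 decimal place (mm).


Deviation = measured - nominal
Deviation = 1432.8 - 1435
Deviation = -2.2 mm

-2.2


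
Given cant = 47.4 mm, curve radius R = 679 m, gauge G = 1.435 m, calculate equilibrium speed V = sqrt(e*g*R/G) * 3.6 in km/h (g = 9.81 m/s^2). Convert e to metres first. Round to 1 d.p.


Convert cant: e = 47.4 mm = 0.0474 m
V_ms = sqrt(0.0474 * 9.81 * 679 / 1.435)
V_ms = sqrt(220.021551) = 14.8331 m/s
V = 14.8331 * 3.6 = 53.4 km/h

53.4


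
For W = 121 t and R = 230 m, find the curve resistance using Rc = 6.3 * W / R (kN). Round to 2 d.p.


Rc = 6.3 * W / R
Rc = 6.3 * 121 / 230
Rc = 762.3 / 230
Rc = 3.31 kN

3.31


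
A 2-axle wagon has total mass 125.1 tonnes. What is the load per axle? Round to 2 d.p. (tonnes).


Load per axle = total weight / number of axles
Load = 125.1 / 2
Load = 62.55 tonnes

62.55


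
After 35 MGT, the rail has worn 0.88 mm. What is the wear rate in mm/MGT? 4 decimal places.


Wear rate = total wear / cumulative tonnage
Rate = 0.88 / 35
Rate = 0.0251 mm/MGT

0.0251


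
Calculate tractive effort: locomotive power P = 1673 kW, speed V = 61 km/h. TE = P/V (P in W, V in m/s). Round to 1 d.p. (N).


Convert: P = 1673 kW = 1673000 W
V = 61 / 3.6 = 16.9444 m/s
TE = 1673000 / 16.9444
TE = 98734.4 N

98734.4


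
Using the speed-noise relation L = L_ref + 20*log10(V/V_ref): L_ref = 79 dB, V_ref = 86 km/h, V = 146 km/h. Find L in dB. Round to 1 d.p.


V/V_ref = 146 / 86 = 1.697674
log10(1.697674) = 0.229854
20 * 0.229854 = 4.5971
L = 79 + 4.5971 = 83.6 dB

83.6


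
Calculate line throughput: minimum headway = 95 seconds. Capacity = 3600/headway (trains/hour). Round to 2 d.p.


Capacity = 3600 / headway
Capacity = 3600 / 95
Capacity = 37.89 trains/hour

37.89


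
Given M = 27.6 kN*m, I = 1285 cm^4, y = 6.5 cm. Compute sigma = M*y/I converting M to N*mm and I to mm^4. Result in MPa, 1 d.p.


Convert units:
M = 27.6 kN*m = 27600000 N*mm
y = 6.5 cm = 65 mm
I = 1285 cm^4 = 12850000 mm^4
sigma = 27600000 * 65 / 12850000
sigma = 139.6 MPa

139.6


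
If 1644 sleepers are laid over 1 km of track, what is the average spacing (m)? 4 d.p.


Spacing = 1000 m / number of sleepers
Spacing = 1000 / 1644
Spacing = 0.6083 m

0.6083


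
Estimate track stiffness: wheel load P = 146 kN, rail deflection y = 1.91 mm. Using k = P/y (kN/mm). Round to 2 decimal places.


Track stiffness k = P / y
k = 146 / 1.91
k = 76.44 kN/mm

76.44


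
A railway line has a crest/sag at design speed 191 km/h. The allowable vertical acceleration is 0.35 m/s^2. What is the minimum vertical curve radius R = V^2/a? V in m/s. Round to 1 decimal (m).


Convert speed: V = 191 / 3.6 = 53.0556 m/s
V^2 = 2814.892 m^2/s^2
R_v = 2814.892 / 0.35
R_v = 8042.5 m

8042.5


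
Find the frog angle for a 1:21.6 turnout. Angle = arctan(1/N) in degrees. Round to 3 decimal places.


1/N = 1/21.6 = 0.046296
angle = arctan(0.046296) = 0.046263 rad
angle = 0.046263 * 180/pi = 2.651 degrees

2.651


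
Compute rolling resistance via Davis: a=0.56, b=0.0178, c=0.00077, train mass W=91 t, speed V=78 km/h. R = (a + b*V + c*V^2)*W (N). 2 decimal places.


b*V = 0.0178 * 78 = 1.3884
c*V^2 = 0.00077 * 6084 = 4.68468
R_per_t = 0.56 + 1.3884 + 4.68468 = 6.63308 N/t
R_total = 6.63308 * 91 = 603.61 N

603.61


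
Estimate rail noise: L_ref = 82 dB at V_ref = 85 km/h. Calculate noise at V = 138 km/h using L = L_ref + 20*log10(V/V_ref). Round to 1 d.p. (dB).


V/V_ref = 138 / 85 = 1.623529
log10(1.623529) = 0.21046
20 * 0.21046 = 4.2092
L = 82 + 4.2092 = 86.2 dB

86.2


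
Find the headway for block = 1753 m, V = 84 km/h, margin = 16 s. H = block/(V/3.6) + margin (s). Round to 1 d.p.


V = 84 / 3.6 = 23.3333 m/s
Block traversal time = 1753 / 23.3333 = 75.1286 s
Headway = 75.1286 + 16
Headway = 91.1 s

91.1


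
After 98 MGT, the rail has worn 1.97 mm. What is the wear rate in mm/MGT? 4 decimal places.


Wear rate = total wear / cumulative tonnage
Rate = 1.97 / 98
Rate = 0.0201 mm/MGT

0.0201


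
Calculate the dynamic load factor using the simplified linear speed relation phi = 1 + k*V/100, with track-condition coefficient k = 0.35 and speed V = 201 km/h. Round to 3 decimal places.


phi = 1 + k * V / 100
phi = 1 + 0.35 * 201 / 100
phi = 1 + 0.7035
phi = 1.704

1.704


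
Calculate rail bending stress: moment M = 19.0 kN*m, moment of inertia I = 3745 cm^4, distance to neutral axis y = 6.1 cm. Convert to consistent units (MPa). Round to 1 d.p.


Convert units:
M = 19.0 kN*m = 19000000 N*mm
y = 6.1 cm = 61 mm
I = 3745 cm^4 = 37450000 mm^4
sigma = 19000000 * 61 / 37450000
sigma = 30.9 MPa

30.9


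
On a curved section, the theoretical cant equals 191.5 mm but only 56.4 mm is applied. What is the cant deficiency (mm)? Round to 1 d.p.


Cant deficiency = equilibrium cant - actual cant
CD = 191.5 - 56.4
CD = 135.1 mm

135.1


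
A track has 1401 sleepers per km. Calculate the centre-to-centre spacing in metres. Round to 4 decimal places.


Spacing = 1000 m / number of sleepers
Spacing = 1000 / 1401
Spacing = 0.7138 m

0.7138


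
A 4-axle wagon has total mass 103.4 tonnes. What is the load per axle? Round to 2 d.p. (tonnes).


Load per axle = total weight / number of axles
Load = 103.4 / 4
Load = 25.85 tonnes

25.85


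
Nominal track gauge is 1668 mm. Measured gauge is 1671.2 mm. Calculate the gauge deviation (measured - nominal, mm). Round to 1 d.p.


Deviation = measured - nominal
Deviation = 1671.2 - 1668
Deviation = 3.2 mm

3.2


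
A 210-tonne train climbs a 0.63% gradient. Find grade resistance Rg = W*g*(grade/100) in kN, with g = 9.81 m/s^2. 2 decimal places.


Rg = W * 9.81 * grade / 100
Rg = 210 * 9.81 * 0.63 / 100
Rg = 2060.1 * 0.0063
Rg = 12.98 kN

12.98


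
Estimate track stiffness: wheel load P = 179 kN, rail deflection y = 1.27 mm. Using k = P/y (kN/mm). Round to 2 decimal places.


Track stiffness k = P / y
k = 179 / 1.27
k = 140.94 kN/mm

140.94


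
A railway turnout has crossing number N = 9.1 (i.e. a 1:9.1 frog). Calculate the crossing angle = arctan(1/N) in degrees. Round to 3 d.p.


1/N = 1/9.1 = 0.10989
angle = arctan(0.10989) = 0.109451 rad
angle = 0.109451 * 180/pi = 6.271 degrees

6.271


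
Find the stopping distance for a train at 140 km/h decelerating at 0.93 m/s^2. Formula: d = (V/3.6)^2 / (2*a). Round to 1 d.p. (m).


Convert speed: V = 140 / 3.6 = 38.8889 m/s
V^2 = 1512.3457
d = 1512.3457 / (2 * 0.93)
d = 1512.3457 / 1.86
d = 813.1 m

813.1


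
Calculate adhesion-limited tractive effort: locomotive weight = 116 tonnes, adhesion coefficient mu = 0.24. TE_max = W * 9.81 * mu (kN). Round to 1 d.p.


TE_max = W * g * mu
TE_max = 116 * 9.81 * 0.24
TE_max = 1137.96 * 0.24
TE_max = 273.1 kN

273.1


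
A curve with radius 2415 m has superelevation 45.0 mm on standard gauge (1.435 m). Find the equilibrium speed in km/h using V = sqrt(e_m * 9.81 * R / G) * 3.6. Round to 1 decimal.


Convert cant: e = 45.0 mm = 0.0450 m
V_ms = sqrt(0.0450 * 9.81 * 2415 / 1.435)
V_ms = sqrt(742.928049) = 27.2567 m/s
V = 27.2567 * 3.6 = 98.1 km/h

98.1


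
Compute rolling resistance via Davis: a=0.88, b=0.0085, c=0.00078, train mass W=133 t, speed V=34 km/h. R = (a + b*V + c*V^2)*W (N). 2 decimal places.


b*V = 0.0085 * 34 = 0.289
c*V^2 = 0.00078 * 1156 = 0.90168
R_per_t = 0.88 + 0.289 + 0.90168 = 2.07068 N/t
R_total = 2.07068 * 133 = 275.40 N

275.40


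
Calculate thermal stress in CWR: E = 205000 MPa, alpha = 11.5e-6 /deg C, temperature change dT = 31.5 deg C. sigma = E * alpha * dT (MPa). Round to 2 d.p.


sigma = E * alpha * dT
sigma = 205000 * 11.5e-6 * 31.5
sigma = 2.3575 * 31.5
sigma = 74.26 MPa

74.26


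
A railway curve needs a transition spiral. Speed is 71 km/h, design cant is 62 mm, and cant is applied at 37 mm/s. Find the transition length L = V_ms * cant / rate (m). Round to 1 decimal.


Convert speed: V = 71 / 3.6 = 19.7222 m/s
L = 19.7222 * 62 / 37
L = 1222.7778 / 37
L = 33.0 m

33.0


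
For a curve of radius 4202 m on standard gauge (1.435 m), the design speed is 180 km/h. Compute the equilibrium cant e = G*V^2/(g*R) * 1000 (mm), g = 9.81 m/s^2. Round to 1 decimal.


Convert speed: V = 180 / 3.6 = 50.0 m/s
Apply formula: e = 1.435 * 50.0^2 / (9.81 * 4202)
e = 1.435 * 2500.0 / 41221.62
e = 0.08703 m = 87.0 mm

87.0


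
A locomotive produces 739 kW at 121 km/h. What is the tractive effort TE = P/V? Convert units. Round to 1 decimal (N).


Convert: P = 739 kW = 739000 W
V = 121 / 3.6 = 33.6111 m/s
TE = 739000 / 33.6111
TE = 21986.8 N

21986.8


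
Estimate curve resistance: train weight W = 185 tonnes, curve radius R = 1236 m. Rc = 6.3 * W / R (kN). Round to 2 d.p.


Rc = 6.3 * W / R
Rc = 6.3 * 185 / 1236
Rc = 1165.5 / 1236
Rc = 0.94 kN

0.94


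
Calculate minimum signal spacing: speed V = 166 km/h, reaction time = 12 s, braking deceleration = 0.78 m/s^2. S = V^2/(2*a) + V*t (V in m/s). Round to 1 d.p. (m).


V = 166 / 3.6 = 46.1111 m/s
Braking distance = 46.1111^2 / (2*0.78) = 1362.9709 m
Sighting distance = 46.1111 * 12 = 553.3333 m
S = 1362.9709 + 553.3333 = 1916.3 m

1916.3


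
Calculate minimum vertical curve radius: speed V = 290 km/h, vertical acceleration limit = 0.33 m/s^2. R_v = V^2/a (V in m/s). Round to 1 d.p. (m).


Convert speed: V = 290 / 3.6 = 80.5556 m/s
V^2 = 6489.1975 m^2/s^2
R_v = 6489.1975 / 0.33
R_v = 19664.2 m

19664.2


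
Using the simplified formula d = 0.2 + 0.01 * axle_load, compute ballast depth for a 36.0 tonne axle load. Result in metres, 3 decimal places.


d = 0.2 + 0.01 * 36.0
d = 0.2 + 0.36
d = 0.560 m

0.560


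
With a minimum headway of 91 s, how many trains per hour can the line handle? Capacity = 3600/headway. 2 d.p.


Capacity = 3600 / headway
Capacity = 3600 / 91
Capacity = 39.56 trains/hour

39.56


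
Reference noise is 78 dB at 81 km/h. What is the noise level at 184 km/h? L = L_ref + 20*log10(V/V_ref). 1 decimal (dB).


V/V_ref = 184 / 81 = 2.271605
log10(2.271605) = 0.356333
20 * 0.356333 = 7.1267
L = 78 + 7.1267 = 85.1 dB

85.1


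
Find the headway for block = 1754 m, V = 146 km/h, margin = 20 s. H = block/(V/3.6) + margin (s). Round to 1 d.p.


V = 146 / 3.6 = 40.5556 m/s
Block traversal time = 1754 / 40.5556 = 43.2493 s
Headway = 43.2493 + 20
Headway = 63.2 s

63.2


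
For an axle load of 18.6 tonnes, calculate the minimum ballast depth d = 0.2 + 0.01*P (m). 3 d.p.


d = 0.2 + 0.01 * 18.6
d = 0.2 + 0.186
d = 0.386 m

0.386


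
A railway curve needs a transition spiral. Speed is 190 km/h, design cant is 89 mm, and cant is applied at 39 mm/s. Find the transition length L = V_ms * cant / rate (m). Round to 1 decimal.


Convert speed: V = 190 / 3.6 = 52.7778 m/s
L = 52.7778 * 89 / 39
L = 4697.2222 / 39
L = 120.4 m

120.4


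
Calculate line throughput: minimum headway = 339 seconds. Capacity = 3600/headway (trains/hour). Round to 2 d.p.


Capacity = 3600 / headway
Capacity = 3600 / 339
Capacity = 10.62 trains/hour

10.62


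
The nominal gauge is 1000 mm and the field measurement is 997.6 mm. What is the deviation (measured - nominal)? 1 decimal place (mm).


Deviation = measured - nominal
Deviation = 997.6 - 1000
Deviation = -2.4 mm

-2.4


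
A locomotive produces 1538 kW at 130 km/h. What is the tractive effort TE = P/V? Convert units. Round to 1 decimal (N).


Convert: P = 1538 kW = 1538000 W
V = 130 / 3.6 = 36.1111 m/s
TE = 1538000 / 36.1111
TE = 42590.8 N

42590.8


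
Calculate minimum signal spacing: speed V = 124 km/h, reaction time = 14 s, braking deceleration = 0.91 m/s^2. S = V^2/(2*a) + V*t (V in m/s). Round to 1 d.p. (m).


V = 124 / 3.6 = 34.4444 m/s
Braking distance = 34.4444^2 / (2*0.91) = 651.879 m
Sighting distance = 34.4444 * 14 = 482.2222 m
S = 651.879 + 482.2222 = 1134.1 m

1134.1


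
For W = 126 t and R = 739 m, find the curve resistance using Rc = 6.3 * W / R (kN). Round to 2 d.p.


Rc = 6.3 * W / R
Rc = 6.3 * 126 / 739
Rc = 793.8 / 739
Rc = 1.07 kN

1.07


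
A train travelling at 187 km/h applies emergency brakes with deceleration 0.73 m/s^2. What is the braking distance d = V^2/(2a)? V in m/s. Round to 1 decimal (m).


Convert speed: V = 187 / 3.6 = 51.9444 m/s
V^2 = 2698.2253
d = 2698.2253 / (2 * 0.73)
d = 2698.2253 / 1.46
d = 1848.1 m

1848.1


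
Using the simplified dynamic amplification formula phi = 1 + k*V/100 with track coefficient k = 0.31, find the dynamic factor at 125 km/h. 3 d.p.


phi = 1 + k * V / 100
phi = 1 + 0.31 * 125 / 100
phi = 1 + 0.3875
phi = 1.388

1.388


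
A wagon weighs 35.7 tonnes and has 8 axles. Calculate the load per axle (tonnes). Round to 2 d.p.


Load per axle = total weight / number of axles
Load = 35.7 / 8
Load = 4.46 tonnes

4.46


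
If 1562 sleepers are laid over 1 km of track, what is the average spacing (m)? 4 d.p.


Spacing = 1000 m / number of sleepers
Spacing = 1000 / 1562
Spacing = 0.6402 m

0.6402


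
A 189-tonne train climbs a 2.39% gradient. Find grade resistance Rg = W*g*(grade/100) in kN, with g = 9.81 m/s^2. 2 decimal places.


Rg = W * 9.81 * grade / 100
Rg = 189 * 9.81 * 2.39 / 100
Rg = 1854.09 * 0.0239
Rg = 44.31 kN

44.31


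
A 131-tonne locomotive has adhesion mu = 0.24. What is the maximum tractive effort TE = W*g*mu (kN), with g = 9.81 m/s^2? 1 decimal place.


TE_max = W * g * mu
TE_max = 131 * 9.81 * 0.24
TE_max = 1285.11 * 0.24
TE_max = 308.4 kN

308.4


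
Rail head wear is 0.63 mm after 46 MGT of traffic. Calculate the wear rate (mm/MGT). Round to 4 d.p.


Wear rate = total wear / cumulative tonnage
Rate = 0.63 / 46
Rate = 0.0137 mm/MGT

0.0137


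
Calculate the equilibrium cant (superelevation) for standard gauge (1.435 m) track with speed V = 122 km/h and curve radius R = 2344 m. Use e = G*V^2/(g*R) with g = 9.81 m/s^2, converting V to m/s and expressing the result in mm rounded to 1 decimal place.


Convert speed: V = 122 / 3.6 = 33.8889 m/s
Apply formula: e = 1.435 * 33.8889^2 / (9.81 * 2344)
e = 1.435 * 1148.4568 / 22994.64
e = 0.07167 m = 71.7 mm

71.7


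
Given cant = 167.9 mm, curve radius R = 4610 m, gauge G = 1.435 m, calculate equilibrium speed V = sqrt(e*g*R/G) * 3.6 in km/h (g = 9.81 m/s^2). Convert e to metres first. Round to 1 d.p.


Convert cant: e = 167.9 mm = 0.1679 m
V_ms = sqrt(0.1679 * 9.81 * 4610 / 1.435)
V_ms = sqrt(5291.377275) = 72.7419 m/s
V = 72.7419 * 3.6 = 261.9 km/h

261.9


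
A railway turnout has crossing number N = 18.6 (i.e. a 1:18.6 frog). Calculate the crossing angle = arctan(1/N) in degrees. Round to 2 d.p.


1/N = 1/18.6 = 0.053763
angle = arctan(0.053763) = 0.053712 rad
angle = 0.053712 * 180/pi = 3.08 degrees

3.08


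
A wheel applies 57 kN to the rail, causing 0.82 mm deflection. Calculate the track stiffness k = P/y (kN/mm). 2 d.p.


Track stiffness k = P / y
k = 57 / 0.82
k = 69.51 kN/mm

69.51


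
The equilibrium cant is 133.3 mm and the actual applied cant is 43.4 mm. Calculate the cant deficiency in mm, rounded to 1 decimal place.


Cant deficiency = equilibrium cant - actual cant
CD = 133.3 - 43.4
CD = 89.9 mm

89.9


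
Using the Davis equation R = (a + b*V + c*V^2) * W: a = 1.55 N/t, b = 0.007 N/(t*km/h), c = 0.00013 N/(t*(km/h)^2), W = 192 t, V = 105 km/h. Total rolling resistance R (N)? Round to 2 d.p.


b*V = 0.007 * 105 = 0.735
c*V^2 = 0.00013 * 11025 = 1.43325
R_per_t = 1.55 + 0.735 + 1.43325 = 3.71825 N/t
R_total = 3.71825 * 192 = 713.90 N

713.90


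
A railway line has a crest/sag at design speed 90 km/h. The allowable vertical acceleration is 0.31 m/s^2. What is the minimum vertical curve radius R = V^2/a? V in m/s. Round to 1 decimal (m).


Convert speed: V = 90 / 3.6 = 25.0 m/s
V^2 = 625.0 m^2/s^2
R_v = 625.0 / 0.31
R_v = 2016.1 m

2016.1


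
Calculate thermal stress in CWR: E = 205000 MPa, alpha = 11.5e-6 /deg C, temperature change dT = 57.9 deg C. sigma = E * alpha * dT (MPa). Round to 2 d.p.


sigma = E * alpha * dT
sigma = 205000 * 11.5e-6 * 57.9
sigma = 2.3575 * 57.9
sigma = 136.50 MPa

136.50


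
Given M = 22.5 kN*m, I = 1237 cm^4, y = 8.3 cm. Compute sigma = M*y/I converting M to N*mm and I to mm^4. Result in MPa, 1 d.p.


Convert units:
M = 22.5 kN*m = 22500000 N*mm
y = 8.3 cm = 83 mm
I = 1237 cm^4 = 12370000 mm^4
sigma = 22500000 * 83 / 12370000
sigma = 151.0 MPa

151.0


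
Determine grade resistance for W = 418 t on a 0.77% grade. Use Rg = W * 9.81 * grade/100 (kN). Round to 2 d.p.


Rg = W * 9.81 * grade / 100
Rg = 418 * 9.81 * 0.77 / 100
Rg = 4100.58 * 0.0077
Rg = 31.57 kN

31.57


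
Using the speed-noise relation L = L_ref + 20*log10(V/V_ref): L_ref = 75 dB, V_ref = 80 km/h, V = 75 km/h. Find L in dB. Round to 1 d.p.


V/V_ref = 75 / 80 = 0.9375
log10(0.9375) = -0.028029
20 * -0.028029 = -0.5606
L = 75 + -0.5606 = 74.4 dB

74.4


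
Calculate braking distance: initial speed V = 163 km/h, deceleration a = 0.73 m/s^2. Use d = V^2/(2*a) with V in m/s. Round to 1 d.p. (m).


Convert speed: V = 163 / 3.6 = 45.2778 m/s
V^2 = 2050.0772
d = 2050.0772 / (2 * 0.73)
d = 2050.0772 / 1.46
d = 1404.2 m

1404.2


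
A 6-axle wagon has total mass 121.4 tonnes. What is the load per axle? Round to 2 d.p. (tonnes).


Load per axle = total weight / number of axles
Load = 121.4 / 6
Load = 20.23 tonnes

20.23


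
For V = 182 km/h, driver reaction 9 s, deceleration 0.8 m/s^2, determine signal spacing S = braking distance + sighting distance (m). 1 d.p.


V = 182 / 3.6 = 50.5556 m/s
Braking distance = 50.5556^2 / (2*0.8) = 1597.4151 m
Sighting distance = 50.5556 * 9 = 455.0 m
S = 1597.4151 + 455.0 = 2052.4 m

2052.4


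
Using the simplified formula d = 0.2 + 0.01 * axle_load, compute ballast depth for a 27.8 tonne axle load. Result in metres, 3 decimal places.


d = 0.2 + 0.01 * 27.8
d = 0.2 + 0.278
d = 0.478 m

0.478


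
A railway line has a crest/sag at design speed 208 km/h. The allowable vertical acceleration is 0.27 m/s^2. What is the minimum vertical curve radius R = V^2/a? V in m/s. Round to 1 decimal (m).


Convert speed: V = 208 / 3.6 = 57.7778 m/s
V^2 = 3338.2716 m^2/s^2
R_v = 3338.2716 / 0.27
R_v = 12364.0 m

12364.0


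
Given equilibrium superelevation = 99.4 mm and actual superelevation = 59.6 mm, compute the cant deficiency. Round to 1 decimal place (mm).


Cant deficiency = equilibrium cant - actual cant
CD = 99.4 - 59.6
CD = 39.8 mm

39.8


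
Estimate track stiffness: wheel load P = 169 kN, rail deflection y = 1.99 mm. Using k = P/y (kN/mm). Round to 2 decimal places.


Track stiffness k = P / y
k = 169 / 1.99
k = 84.92 kN/mm

84.92


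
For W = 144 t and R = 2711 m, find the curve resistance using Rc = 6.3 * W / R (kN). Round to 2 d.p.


Rc = 6.3 * W / R
Rc = 6.3 * 144 / 2711
Rc = 907.2 / 2711
Rc = 0.33 kN

0.33


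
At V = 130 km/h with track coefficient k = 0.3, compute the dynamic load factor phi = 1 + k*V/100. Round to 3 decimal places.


phi = 1 + k * V / 100
phi = 1 + 0.3 * 130 / 100
phi = 1 + 0.39
phi = 1.390

1.390


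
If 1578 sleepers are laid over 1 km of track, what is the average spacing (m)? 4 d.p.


Spacing = 1000 m / number of sleepers
Spacing = 1000 / 1578
Spacing = 0.6337 m

0.6337


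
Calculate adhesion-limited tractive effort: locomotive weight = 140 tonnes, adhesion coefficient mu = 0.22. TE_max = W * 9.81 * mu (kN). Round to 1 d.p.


TE_max = W * g * mu
TE_max = 140 * 9.81 * 0.22
TE_max = 1373.4 * 0.22
TE_max = 302.1 kN

302.1


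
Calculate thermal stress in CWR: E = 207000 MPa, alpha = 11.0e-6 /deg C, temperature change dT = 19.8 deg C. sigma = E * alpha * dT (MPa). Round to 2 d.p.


sigma = E * alpha * dT
sigma = 207000 * 11.0e-6 * 19.8
sigma = 2.277 * 19.8
sigma = 45.08 MPa

45.08


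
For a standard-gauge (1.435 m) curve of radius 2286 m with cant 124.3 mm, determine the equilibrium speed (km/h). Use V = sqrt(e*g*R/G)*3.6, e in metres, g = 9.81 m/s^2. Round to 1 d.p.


Convert cant: e = 124.3 mm = 0.1243 m
V_ms = sqrt(0.1243 * 9.81 * 2286 / 1.435)
V_ms = sqrt(1942.515357) = 44.074 m/s
V = 44.074 * 3.6 = 158.7 km/h

158.7


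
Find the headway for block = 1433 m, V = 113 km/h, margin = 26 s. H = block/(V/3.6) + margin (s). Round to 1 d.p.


V = 113 / 3.6 = 31.3889 m/s
Block traversal time = 1433 / 31.3889 = 45.6531 s
Headway = 45.6531 + 26
Headway = 71.7 s

71.7


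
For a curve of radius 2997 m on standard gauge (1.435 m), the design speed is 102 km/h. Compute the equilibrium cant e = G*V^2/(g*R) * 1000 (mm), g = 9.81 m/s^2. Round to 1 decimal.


Convert speed: V = 102 / 3.6 = 28.3333 m/s
Apply formula: e = 1.435 * 28.3333^2 / (9.81 * 2997)
e = 1.435 * 802.7778 / 29400.57
e = 0.039182 m = 39.2 mm

39.2


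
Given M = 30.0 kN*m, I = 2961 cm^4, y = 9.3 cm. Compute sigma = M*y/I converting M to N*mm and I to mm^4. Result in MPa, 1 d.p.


Convert units:
M = 30.0 kN*m = 30000000 N*mm
y = 9.3 cm = 93 mm
I = 2961 cm^4 = 29610000 mm^4
sigma = 30000000 * 93 / 29610000
sigma = 94.2 MPa

94.2


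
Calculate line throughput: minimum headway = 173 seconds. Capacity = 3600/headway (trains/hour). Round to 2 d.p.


Capacity = 3600 / headway
Capacity = 3600 / 173
Capacity = 20.81 trains/hour

20.81


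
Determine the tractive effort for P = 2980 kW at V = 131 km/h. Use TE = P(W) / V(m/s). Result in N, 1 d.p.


Convert: P = 2980 kW = 2980000 W
V = 131 / 3.6 = 36.3889 m/s
TE = 2980000 / 36.3889
TE = 81893.1 N

81893.1


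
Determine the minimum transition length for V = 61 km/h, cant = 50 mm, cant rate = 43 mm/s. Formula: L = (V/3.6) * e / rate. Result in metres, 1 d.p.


Convert speed: V = 61 / 3.6 = 16.9444 m/s
L = 16.9444 * 50 / 43
L = 847.2222 / 43
L = 19.7 m

19.7


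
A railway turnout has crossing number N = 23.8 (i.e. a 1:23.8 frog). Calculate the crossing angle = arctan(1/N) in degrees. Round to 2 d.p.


1/N = 1/23.8 = 0.042017
angle = arctan(0.042017) = 0.041992 rad
angle = 0.041992 * 180/pi = 2.41 degrees

2.41


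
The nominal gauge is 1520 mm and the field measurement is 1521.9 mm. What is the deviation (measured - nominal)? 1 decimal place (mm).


Deviation = measured - nominal
Deviation = 1521.9 - 1520
Deviation = 1.9 mm

1.9


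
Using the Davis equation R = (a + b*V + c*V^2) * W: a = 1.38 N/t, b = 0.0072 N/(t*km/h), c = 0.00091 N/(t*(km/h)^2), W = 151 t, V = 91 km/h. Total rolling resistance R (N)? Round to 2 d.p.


b*V = 0.0072 * 91 = 0.6552
c*V^2 = 0.00091 * 8281 = 7.53571
R_per_t = 1.38 + 0.6552 + 7.53571 = 9.57091 N/t
R_total = 9.57091 * 151 = 1445.21 N

1445.21


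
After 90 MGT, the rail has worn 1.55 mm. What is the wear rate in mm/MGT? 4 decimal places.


Wear rate = total wear / cumulative tonnage
Rate = 1.55 / 90
Rate = 0.0172 mm/MGT

0.0172


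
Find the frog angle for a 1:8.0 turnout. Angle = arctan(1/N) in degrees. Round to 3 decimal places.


1/N = 1/8.0 = 0.125
angle = arctan(0.125) = 0.124355 rad
angle = 0.124355 * 180/pi = 7.125 degrees

7.125


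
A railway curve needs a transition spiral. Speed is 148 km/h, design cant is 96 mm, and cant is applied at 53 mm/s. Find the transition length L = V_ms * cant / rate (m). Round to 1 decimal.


Convert speed: V = 148 / 3.6 = 41.1111 m/s
L = 41.1111 * 96 / 53
L = 3946.6667 / 53
L = 74.5 m

74.5


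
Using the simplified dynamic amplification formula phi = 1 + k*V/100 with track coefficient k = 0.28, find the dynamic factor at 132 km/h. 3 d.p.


phi = 1 + k * V / 100
phi = 1 + 0.28 * 132 / 100
phi = 1 + 0.3696
phi = 1.370

1.370


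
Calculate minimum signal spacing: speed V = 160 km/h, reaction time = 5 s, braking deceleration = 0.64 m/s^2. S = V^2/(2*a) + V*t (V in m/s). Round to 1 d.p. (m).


V = 160 / 3.6 = 44.4444 m/s
Braking distance = 44.4444^2 / (2*0.64) = 1543.2099 m
Sighting distance = 44.4444 * 5 = 222.2222 m
S = 1543.2099 + 222.2222 = 1765.4 m

1765.4


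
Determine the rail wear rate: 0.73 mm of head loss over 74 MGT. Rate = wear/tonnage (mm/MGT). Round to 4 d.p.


Wear rate = total wear / cumulative tonnage
Rate = 0.73 / 74
Rate = 0.0099 mm/MGT

0.0099


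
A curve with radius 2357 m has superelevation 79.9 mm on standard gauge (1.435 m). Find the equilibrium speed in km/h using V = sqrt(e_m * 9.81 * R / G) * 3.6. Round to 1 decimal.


Convert cant: e = 79.9 mm = 0.0799 m
V_ms = sqrt(0.0799 * 9.81 * 2357 / 1.435)
V_ms = sqrt(1287.429535) = 35.8808 m/s
V = 35.8808 * 3.6 = 129.2 km/h

129.2


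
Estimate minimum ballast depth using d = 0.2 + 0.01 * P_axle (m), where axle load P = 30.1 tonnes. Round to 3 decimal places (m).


d = 0.2 + 0.01 * 30.1
d = 0.2 + 0.301
d = 0.501 m

0.501


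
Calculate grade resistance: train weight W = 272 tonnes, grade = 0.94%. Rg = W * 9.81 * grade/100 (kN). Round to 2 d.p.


Rg = W * 9.81 * grade / 100
Rg = 272 * 9.81 * 0.94 / 100
Rg = 2668.32 * 0.0094
Rg = 25.08 kN

25.08


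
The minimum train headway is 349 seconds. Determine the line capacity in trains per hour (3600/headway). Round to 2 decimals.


Capacity = 3600 / headway
Capacity = 3600 / 349
Capacity = 10.32 trains/hour

10.32


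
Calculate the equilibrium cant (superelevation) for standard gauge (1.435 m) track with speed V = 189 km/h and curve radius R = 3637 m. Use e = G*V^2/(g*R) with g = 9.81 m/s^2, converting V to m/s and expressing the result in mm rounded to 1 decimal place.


Convert speed: V = 189 / 3.6 = 52.5 m/s
Apply formula: e = 1.435 * 52.5^2 / (9.81 * 3637)
e = 1.435 * 2756.25 / 35678.97
e = 0.110856 m = 110.9 mm

110.9


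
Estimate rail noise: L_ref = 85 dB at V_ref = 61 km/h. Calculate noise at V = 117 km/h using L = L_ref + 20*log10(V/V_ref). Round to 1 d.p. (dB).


V/V_ref = 117 / 61 = 1.918033
log10(1.918033) = 0.282856
20 * 0.282856 = 5.6571
L = 85 + 5.6571 = 90.7 dB

90.7


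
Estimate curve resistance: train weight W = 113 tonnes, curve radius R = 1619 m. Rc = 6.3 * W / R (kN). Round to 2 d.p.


Rc = 6.3 * W / R
Rc = 6.3 * 113 / 1619
Rc = 711.9 / 1619
Rc = 0.44 kN

0.44


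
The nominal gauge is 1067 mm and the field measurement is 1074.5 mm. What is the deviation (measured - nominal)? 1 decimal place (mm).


Deviation = measured - nominal
Deviation = 1074.5 - 1067
Deviation = 7.5 mm

7.5


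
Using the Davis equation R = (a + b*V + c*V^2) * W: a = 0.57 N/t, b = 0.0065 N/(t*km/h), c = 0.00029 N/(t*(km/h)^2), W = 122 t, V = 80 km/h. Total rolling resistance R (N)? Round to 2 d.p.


b*V = 0.0065 * 80 = 0.52
c*V^2 = 0.00029 * 6400 = 1.856
R_per_t = 0.57 + 0.52 + 1.856 = 2.946 N/t
R_total = 2.946 * 122 = 359.41 N

359.41


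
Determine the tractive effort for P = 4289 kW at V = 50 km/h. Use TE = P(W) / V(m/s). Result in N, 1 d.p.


Convert: P = 4289 kW = 4289000 W
V = 50 / 3.6 = 13.8889 m/s
TE = 4289000 / 13.8889
TE = 308808.0 N

308808.0


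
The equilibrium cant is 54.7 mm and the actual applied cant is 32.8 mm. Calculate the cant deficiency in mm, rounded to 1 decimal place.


Cant deficiency = equilibrium cant - actual cant
CD = 54.7 - 32.8
CD = 21.9 mm

21.9


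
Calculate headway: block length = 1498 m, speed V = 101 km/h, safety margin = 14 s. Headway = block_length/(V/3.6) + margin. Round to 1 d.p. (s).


V = 101 / 3.6 = 28.0556 m/s
Block traversal time = 1498 / 28.0556 = 53.3941 s
Headway = 53.3941 + 14
Headway = 67.4 s

67.4


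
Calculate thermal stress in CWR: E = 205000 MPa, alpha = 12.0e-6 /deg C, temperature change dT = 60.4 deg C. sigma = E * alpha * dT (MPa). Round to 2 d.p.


sigma = E * alpha * dT
sigma = 205000 * 12.0e-6 * 60.4
sigma = 2.46 * 60.4
sigma = 148.58 MPa

148.58


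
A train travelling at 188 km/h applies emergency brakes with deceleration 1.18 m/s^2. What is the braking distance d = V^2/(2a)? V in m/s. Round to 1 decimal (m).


Convert speed: V = 188 / 3.6 = 52.2222 m/s
V^2 = 2727.1605
d = 2727.1605 / (2 * 1.18)
d = 2727.1605 / 2.36
d = 1155.6 m

1155.6


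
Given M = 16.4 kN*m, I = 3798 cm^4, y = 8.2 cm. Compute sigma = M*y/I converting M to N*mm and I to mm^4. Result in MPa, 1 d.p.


Convert units:
M = 16.4 kN*m = 16400000 N*mm
y = 8.2 cm = 82 mm
I = 3798 cm^4 = 37980000 mm^4
sigma = 16400000 * 82 / 37980000
sigma = 35.4 MPa

35.4


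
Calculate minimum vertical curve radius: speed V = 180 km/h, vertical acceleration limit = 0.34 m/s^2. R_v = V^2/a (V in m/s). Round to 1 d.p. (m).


Convert speed: V = 180 / 3.6 = 50.0 m/s
V^2 = 2500.0 m^2/s^2
R_v = 2500.0 / 0.34
R_v = 7352.9 m

7352.9


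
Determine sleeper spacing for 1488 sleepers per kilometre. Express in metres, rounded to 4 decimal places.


Spacing = 1000 m / number of sleepers
Spacing = 1000 / 1488
Spacing = 0.6720 m

0.6720


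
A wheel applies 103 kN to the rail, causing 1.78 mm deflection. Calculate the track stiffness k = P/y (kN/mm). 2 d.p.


Track stiffness k = P / y
k = 103 / 1.78
k = 57.87 kN/mm

57.87


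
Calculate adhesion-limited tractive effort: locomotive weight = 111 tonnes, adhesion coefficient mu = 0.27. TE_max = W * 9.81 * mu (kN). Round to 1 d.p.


TE_max = W * g * mu
TE_max = 111 * 9.81 * 0.27
TE_max = 1088.91 * 0.27
TE_max = 294.0 kN

294.0


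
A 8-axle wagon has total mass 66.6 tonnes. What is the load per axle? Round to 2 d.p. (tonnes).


Load per axle = total weight / number of axles
Load = 66.6 / 8
Load = 8.33 tonnes

8.33


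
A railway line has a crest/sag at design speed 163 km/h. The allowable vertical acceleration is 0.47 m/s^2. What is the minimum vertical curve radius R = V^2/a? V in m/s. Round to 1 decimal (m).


Convert speed: V = 163 / 3.6 = 45.2778 m/s
V^2 = 2050.0772 m^2/s^2
R_v = 2050.0772 / 0.47
R_v = 4361.9 m

4361.9


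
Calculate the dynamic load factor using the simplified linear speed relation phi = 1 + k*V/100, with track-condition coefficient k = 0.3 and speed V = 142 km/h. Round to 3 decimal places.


phi = 1 + k * V / 100
phi = 1 + 0.3 * 142 / 100
phi = 1 + 0.426
phi = 1.426

1.426


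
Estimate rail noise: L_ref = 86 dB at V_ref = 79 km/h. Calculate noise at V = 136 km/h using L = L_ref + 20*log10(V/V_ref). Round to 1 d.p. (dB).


V/V_ref = 136 / 79 = 1.721519
log10(1.721519) = 0.235912
20 * 0.235912 = 4.7182
L = 86 + 4.7182 = 90.7 dB

90.7


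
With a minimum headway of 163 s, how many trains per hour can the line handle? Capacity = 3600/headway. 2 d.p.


Capacity = 3600 / headway
Capacity = 3600 / 163
Capacity = 22.09 trains/hour

22.09


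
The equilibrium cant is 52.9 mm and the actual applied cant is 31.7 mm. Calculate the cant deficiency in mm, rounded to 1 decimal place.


Cant deficiency = equilibrium cant - actual cant
CD = 52.9 - 31.7
CD = 21.2 mm

21.2


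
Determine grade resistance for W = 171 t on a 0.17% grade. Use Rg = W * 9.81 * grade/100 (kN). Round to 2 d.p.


Rg = W * 9.81 * grade / 100
Rg = 171 * 9.81 * 0.17 / 100
Rg = 1677.51 * 0.0017
Rg = 2.85 kN

2.85


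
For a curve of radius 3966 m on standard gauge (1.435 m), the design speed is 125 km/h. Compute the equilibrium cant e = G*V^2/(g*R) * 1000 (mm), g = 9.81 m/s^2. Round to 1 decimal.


Convert speed: V = 125 / 3.6 = 34.7222 m/s
Apply formula: e = 1.435 * 34.7222^2 / (9.81 * 3966)
e = 1.435 * 1205.6327 / 38906.46
e = 0.044468 m = 44.5 mm

44.5


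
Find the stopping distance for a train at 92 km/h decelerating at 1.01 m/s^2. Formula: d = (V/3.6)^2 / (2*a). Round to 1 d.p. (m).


Convert speed: V = 92 / 3.6 = 25.5556 m/s
V^2 = 653.0864
d = 653.0864 / (2 * 1.01)
d = 653.0864 / 2.02
d = 323.3 m

323.3


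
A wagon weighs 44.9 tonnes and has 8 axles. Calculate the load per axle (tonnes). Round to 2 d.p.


Load per axle = total weight / number of axles
Load = 44.9 / 8
Load = 5.61 tonnes

5.61


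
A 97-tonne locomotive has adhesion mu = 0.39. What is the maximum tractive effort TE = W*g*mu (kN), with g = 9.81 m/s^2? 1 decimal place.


TE_max = W * g * mu
TE_max = 97 * 9.81 * 0.39
TE_max = 951.57 * 0.39
TE_max = 371.1 kN

371.1


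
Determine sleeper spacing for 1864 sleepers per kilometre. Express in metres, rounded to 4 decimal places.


Spacing = 1000 m / number of sleepers
Spacing = 1000 / 1864
Spacing = 0.5365 m

0.5365


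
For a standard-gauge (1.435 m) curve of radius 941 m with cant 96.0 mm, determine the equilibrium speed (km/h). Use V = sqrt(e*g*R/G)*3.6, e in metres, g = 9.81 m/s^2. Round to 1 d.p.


Convert cant: e = 96.0 mm = 0.0960 m
V_ms = sqrt(0.0960 * 9.81 * 941 / 1.435)
V_ms = sqrt(617.5583) = 24.8507 m/s
V = 24.8507 * 3.6 = 89.5 km/h

89.5


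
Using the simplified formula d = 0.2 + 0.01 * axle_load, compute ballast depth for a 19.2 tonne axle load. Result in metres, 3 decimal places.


d = 0.2 + 0.01 * 19.2
d = 0.2 + 0.192
d = 0.392 m

0.392


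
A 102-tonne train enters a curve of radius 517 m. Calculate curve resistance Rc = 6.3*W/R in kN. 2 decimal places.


Rc = 6.3 * W / R
Rc = 6.3 * 102 / 517
Rc = 642.6 / 517
Rc = 1.24 kN

1.24


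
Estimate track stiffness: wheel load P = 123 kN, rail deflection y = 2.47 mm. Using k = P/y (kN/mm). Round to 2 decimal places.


Track stiffness k = P / y
k = 123 / 2.47
k = 49.80 kN/mm

49.80


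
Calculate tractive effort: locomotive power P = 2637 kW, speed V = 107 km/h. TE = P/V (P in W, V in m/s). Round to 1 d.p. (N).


Convert: P = 2637 kW = 2637000 W
V = 107 / 3.6 = 29.7222 m/s
TE = 2637000 / 29.7222
TE = 88721.5 N

88721.5
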